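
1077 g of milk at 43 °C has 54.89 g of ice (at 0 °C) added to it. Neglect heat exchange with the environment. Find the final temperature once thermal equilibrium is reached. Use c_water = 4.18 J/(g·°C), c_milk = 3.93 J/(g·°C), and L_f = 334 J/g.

T_f ≈ 36.7 °C

Sum of m c ΔT and latent-heat terms is zero:
melt ice: 54.89×334 = 18333; meltwater 0→T: 54.89×4.18×T = 229.44 T; milk cools: 1077×3.93×(T − 43) = 4232.6(T − 43)
4462.1 T = 182002 − 18333 = 163669
T ≈ 36.68 °C (positive, so assuming full melt was valid).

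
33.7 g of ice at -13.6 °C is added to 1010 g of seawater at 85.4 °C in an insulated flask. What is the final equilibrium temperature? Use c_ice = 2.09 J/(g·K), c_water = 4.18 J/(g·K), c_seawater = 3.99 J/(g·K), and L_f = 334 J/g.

Let T be the final temperature. ΣQ_i = 0:
warm ice to 0 °C: 33.7·2.09·(0 − (-13.6)) = 957.89
  fusion: m_ice L_f = 33.7·334 = 11256
  meltwater 0→T: 33.7·4.18·T = 140.87 T
  seawater: 4029.9(T − 85.4)
4170.8 T = 344153 − 12214 = 331940
T ≈ 79.59 °C. Since T > 0 °C, the all-ice-melts assumption holds.

T_f ≈ 79.6 °C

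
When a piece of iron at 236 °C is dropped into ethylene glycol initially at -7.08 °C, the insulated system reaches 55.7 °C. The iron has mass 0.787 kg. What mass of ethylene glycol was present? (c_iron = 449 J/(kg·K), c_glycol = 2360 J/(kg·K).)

m ≈ 0.43 kg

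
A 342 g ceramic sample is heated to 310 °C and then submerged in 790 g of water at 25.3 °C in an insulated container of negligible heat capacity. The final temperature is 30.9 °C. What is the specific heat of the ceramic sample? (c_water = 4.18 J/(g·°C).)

c ≈ 0.194 J/(g·°C)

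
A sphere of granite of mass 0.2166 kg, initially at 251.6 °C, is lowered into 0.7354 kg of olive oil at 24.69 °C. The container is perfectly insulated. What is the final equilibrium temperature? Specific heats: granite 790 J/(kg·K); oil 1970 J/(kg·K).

T_f ≈ 48.7 °C

Energy conservation, ΣQ = 0:
0.2166×790×(T − 251.6) + 0.7354×1970×(T − 24.69) = 0
171.11(T − 251.6) + 1448.7(T − 24.69) = 0
1619.9 T = 78822
T = 78822 / 1619.9 = 48.7 °C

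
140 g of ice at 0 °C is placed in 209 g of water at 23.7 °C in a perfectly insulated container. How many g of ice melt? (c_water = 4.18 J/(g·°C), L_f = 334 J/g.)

m_melted ≈ 62 g

Cooling the water to 0 °C releases 209·4.18·23.7 = 20705 J.
Fully melting the ice requires m_ice L_f = 140·334 = 46760 J.
Since 20705 < 46760 J, not all the ice melts; equilibrium is at 0 °C.
Mass melted = 20705/334 ≈ 61.99 g.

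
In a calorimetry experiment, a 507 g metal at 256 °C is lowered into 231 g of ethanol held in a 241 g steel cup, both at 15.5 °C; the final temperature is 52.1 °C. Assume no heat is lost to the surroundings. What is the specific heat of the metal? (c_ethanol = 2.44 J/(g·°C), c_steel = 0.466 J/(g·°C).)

c ≈ 0.239 J/(g·°C)

Let T be the final temperature. ΣQ_i = 0:
507·c·(52.1 − 256) + 231·2.44·(52.1 − 15.5) + 241·0.466·(52.1 − 15.5) = 0
-103377 c = -24740
c = -24740/-103377 ≈ 0.2393 J/(g·°C)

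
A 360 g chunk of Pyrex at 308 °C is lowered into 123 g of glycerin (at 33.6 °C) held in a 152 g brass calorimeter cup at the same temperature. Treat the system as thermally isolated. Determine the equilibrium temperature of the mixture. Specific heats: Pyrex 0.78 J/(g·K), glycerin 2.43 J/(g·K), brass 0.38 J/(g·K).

T_f ≈ 154.5 °C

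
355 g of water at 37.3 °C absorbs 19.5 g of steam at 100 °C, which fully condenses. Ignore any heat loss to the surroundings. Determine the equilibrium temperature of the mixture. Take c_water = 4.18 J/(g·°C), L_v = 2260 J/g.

T_f ≈ 68.7 °C

Net heat exchanged in the isolated system is zero:
condense steam: −19.5·2260 = −44070
  condensed water 100 °C→T: 81.51(T − 100)
  original water: 1483.9(T − 37.3)
1565.4 T = 44070 + 8151 + 55349 = 107570
T ≈ 68.72 °C — below 100 °C, confirming all the steam condensed.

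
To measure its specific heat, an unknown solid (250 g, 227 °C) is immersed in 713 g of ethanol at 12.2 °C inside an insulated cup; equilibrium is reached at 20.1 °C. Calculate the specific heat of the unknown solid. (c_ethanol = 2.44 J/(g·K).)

c ≈ 0.266 J/(g·K)

Net heat exchanged in the isolated system is zero:
250×c×(20.1 − 227) + 713×2.44×(20.1 − 12.2) = 0
-51725 c = -13744
c = -13744/-51725 ≈ 0.2657 J/(g·K)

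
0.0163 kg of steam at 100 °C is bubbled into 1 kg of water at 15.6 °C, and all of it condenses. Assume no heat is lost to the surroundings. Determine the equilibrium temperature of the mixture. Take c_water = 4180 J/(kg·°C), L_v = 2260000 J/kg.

T_f ≈ 25.6 °C

Energy balance with sensible and latent terms:
latent heat released on condensation: 0.0163·2260000 = 36838; condensed water 100 °C→T: 68.13(T − 100); water warms: 1·4180·(T − 15.6) = 4180(T − 15.6)
4248.1 T = 36838 + 6813.4 + 65208 = 108859
T ≈ 25.63 °C, under the boiling point, so the assumption holds.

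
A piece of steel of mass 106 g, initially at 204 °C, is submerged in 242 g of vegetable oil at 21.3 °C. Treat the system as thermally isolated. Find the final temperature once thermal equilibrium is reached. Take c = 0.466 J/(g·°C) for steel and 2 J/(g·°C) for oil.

T_f ≈ 38.2 °C

Let T be the final temperature. ΣQ_i = 0:
106×0.466×(T − 204) + 242×2×(T − 21.3) = 0
49.4(T − 204) + 484(T − 21.3) = 0
(49.4 + 484) T = 49.4×204 + 484×21.3
T = 20386 / 533.4 = 38.2 °C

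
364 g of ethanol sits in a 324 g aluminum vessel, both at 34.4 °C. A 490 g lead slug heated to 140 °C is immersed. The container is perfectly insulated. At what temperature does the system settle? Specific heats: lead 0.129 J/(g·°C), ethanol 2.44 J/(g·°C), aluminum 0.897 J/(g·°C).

T_f ≈ 39.8 °C

Energy conservation, ΣQ = 0:
490×0.129×(T − 140) + 364×2.44×(T − 34.4) + 324×0.897×(T − 34.4) = 0
63.21(T − 140) + 888.16(T − 34.4) + 290.63(T − 34.4) = 0
1242 T = 49400
T ≈ 39.77 °C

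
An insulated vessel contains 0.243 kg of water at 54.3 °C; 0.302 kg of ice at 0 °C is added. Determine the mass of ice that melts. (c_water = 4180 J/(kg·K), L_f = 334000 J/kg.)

m_melted ≈ 0.165 kg

Cooling the water to 0 °C releases 0.243·4180·54.3 = 55155 J.
Fully melting the ice requires m_ice L_f = 0.302·334000 = 100868 J.
That's not enough to melt it all — equilibrium is at 0 °C with ice remaining.
Mass melted = 55155/334000 ≈ 0.1651 kg.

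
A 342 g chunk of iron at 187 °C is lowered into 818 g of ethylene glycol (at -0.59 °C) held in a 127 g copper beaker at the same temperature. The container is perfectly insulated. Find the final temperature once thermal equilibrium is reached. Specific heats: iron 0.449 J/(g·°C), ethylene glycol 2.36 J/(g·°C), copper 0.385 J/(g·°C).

T_f ≈ 12.9 °C

Let T be the final temperature. ΣQ_i = 0:
342×0.449×(T − 187) + 818×2.36×(T − (-0.59)) + 127×0.385×(T − (-0.59)) = 0
153.56(T − 187) + 1930.5(T − (-0.59)) + 48.9(T − (-0.59)) = 0
(153.56 + 1930.5 + 48.9) T = 153.56×187 + 1930.5×(-0.59) + 48.9×(-0.59)
T ≈ 12.92 °C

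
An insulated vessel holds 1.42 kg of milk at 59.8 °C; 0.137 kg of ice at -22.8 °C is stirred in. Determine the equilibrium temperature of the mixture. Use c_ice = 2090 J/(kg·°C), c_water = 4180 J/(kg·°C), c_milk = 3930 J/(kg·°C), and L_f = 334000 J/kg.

Energy conservation, ΣQ = 0:
ice -22.8→0 °C: 0.137×2090×22.8 = 6528.3; melt ice: 0.137×334000 = 45758; warm the meltwater: 572.66 T; milk: 5580.6(T − 59.8)
6153.3 T = 333720 − 52286 = 281434
T ≈ 45.74 °C (positive, so assuming full melt was valid).

T_f ≈ 45.7 °C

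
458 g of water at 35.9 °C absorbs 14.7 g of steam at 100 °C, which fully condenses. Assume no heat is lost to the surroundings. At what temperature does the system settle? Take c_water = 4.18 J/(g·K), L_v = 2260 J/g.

T_f ≈ 54.7 °C

Net heat exchanged in the isolated system is zero:
steam→water at 100 °C releases m L_v = 14.7×2260 = 33222; condensed water 100 °C→T: 61.45(T − 100); original water: 1914.4(T − 35.9)
1975.9 T = 33222 + 6144.6 + 68728 = 108095
T ≈ 54.71 °C, under the boiling point, so the assumption holds.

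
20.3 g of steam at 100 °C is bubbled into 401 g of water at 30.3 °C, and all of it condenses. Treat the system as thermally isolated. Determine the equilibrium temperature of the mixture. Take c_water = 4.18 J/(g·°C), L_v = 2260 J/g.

T_f ≈ 59.7 °C

Let T be the final temperature. ΣQ_i = 0:
steam→water at 100 °C releases m L_v = 20.3·2260 = 45878
  condensed water 100 °C→T: 84.85(T − 100)
  water warms: 401·4.18·(T − 30.3) = 1676.2(T − 30.3)
1761 T = 45878 + 8485.4 + 50788 = 105152
T ≈ 59.71 °C (< 100 °C, so full condensation is consistent).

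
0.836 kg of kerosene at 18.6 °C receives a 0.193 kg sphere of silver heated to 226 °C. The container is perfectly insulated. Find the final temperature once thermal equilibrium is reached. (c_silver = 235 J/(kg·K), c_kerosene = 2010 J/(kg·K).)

T_f ≈ 24.1 °C

Set heat shed by the hot body equal to heat absorbed by the cold body:
0.193×235×(226 − T) = 0.836×2010×(T − 18.6)
45.36(226 − T) = 1680.4(T − 18.6)
1725.7 T = 41505  ⇒  T ≈ 24.05 °C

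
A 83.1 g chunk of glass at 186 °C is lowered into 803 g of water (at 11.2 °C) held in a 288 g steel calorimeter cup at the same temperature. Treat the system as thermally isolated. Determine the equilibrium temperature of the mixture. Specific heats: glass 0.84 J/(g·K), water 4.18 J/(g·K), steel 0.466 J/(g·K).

T_f ≈ 14.6 °C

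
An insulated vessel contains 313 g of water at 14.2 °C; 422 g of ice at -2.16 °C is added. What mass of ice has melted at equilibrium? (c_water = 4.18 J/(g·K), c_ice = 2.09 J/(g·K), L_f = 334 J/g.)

m_melted ≈ 49.9 g

Cooling the water to 0 °C releases 313×4.18×14.2 = 18578 J.
Warming the ice to 0 °C takes 422×2.09×2.16 = 1905.1 J, leaving 16673 J for melting.
Fully melting the ice requires m_ice L_f = 422×334 = 140948 J.
That's not enough to melt it all — equilibrium is at 0 °C with ice remaining.
m_melt = 16673 / L_f = 49.92 g.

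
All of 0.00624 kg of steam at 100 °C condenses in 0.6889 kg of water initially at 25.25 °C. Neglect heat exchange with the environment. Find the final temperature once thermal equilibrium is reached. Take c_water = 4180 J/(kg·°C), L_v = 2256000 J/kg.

T_f ≈ 30.8 °C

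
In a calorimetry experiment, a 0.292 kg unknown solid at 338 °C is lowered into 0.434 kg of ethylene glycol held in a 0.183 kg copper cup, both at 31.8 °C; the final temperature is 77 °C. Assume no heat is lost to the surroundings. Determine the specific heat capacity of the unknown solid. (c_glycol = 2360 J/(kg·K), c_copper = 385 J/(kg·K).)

Let T be the final temperature. ΣQ_i = 0:
0.292·c·(77 − 338) + 0.434·2360·(77 − 31.8) + 0.183·385·(77 − 31.8) = 0
-76.21 c = -49480
c = -49480/-76.21 ≈ 649.2 J/(kg·K)

c ≈ 649 J/(kg·K)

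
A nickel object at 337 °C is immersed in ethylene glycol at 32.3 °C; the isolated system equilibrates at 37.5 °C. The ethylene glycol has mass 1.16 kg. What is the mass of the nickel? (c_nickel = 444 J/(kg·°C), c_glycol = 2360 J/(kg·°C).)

m ≈ 0.107 kg

Setting the total heat transfer to zero:
m×444×(37.5 − 337) + 1.16×2360×(37.5 − 32.3) = 0
-132978 m = -14236
m = -14236/-132978 ≈ 0.1071 kg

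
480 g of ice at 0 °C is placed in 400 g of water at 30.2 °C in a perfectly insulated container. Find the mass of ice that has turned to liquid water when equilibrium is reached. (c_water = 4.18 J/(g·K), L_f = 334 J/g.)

Heat available from the water dropping to 0 °C: 400×4.18×30.2 = 50494 J.
Melting all 480 g of ice would need 480×334 = 160320 J.
50494 J < 160320 J, so only part of the ice melts and the system sits at 0 °C.
m_melt = 50494 / L_f = 151.2 g.

m_melted ≈ 151 g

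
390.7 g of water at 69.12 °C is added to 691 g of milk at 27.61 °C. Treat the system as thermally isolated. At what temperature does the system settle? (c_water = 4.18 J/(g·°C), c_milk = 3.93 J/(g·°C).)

T_f ≈ 43.2 °C

Heat lost by the water equals heat gained by the milk:
390.7*4.18*(69.12 − T) = 691*3.93*(T − 27.61)
1633.1(69.12 − T) = 2715.6(T − 27.61)
4348.8 T = 187860  ⇒  T ≈ 43.20 °C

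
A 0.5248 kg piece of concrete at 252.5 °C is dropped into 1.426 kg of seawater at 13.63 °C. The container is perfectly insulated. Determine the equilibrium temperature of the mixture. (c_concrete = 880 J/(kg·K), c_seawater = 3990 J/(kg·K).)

T_f ≈ 31.6 °C

Heat lost by the concrete equals heat gained by the seawater:
0.5248·880·(252.5 − T) = 1.426·3990·(T − 13.63)
461.82(252.5 − T) = 5689.7(T − 13.63)
6151.6 T = 194162  ⇒  T ≈ 31.56 °C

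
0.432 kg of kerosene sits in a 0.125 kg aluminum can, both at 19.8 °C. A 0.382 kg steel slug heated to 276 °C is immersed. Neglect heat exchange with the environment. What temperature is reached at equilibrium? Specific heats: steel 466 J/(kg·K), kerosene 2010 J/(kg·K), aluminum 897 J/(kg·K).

Conservation of energy gives ΣQ = 0:
0.382·466·(T − 276) + 0.432·2010·(T − 19.8) + 0.125·897·(T − 19.8) = 0
1158.5 T = 68544
T = 68544/1158.5 ≈ 59.17 °C

T_f ≈ 59.2 °C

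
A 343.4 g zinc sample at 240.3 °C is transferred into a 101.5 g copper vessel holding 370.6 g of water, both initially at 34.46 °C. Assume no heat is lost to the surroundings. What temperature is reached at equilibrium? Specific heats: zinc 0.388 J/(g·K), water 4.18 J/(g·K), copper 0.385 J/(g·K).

T_f ≈ 50.4 °C

T_f is the heat-capacity-weighted average of the initial temperatures:
T_f = (133.24×240.3 + 1549.1×34.46 + 39.08×34.46) / (133.24 + 1549.1 + 39.08)
    = 86746 / 1721.4 ≈ 50.39 °C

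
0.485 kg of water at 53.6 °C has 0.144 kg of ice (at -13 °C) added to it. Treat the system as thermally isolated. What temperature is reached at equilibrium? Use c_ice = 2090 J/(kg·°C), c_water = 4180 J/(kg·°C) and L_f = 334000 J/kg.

T_f ≈ 21.5 °C

Setting the total heat transfer to zero:
warm ice to 0 °C: 0.144·2090·(0 − (-13)) = 3912.5
  fusion: m_ice L_f = 0.144·334000 = 48096
  meltwater 0→T: 0.144·4180·T = 601.92 T
  water: 2027.3(T − 53.6)
2629.2 T = 108663 − 52008 = 56655
T ≈ 21.55 °C (positive, so assuming full melt was valid).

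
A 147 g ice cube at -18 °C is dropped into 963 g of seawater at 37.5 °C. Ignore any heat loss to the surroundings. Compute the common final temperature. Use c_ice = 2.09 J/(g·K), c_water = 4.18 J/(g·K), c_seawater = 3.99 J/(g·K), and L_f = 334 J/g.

Conservation of energy gives ΣQ = 0:
ice -18→0 °C: 147·2.09·18 = 5530.1; latent heat to melt: 147·334 = 49098; warm the meltwater: 614.46 T; seawater: 3842.4(T − 37.5)
4456.8 T = 144089 − 54628 = 89461
T ≈ 20.07 °C (positive, so assuming full melt was valid).

T_f ≈ 20.1 °C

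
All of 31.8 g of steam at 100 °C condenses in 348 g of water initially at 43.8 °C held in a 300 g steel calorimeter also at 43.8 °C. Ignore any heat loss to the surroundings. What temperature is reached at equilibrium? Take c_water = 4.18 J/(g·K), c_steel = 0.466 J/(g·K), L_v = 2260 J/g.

T_f ≈ 89.7 °C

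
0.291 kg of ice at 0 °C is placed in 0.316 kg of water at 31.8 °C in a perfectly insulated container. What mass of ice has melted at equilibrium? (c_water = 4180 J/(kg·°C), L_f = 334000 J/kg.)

Cooling the water to 0 °C releases 0.316×4180×31.8 = 42004 J.
Fully melting the ice requires m_ice L_f = 0.291×334000 = 97194 J.
Since 42004 < 97194 J, not all the ice melts; equilibrium is at 0 °C.
m_melted×334000 = 42004  ⇒  m_melted ≈ 0.1258 kg.

m_melted ≈ 0.126 kg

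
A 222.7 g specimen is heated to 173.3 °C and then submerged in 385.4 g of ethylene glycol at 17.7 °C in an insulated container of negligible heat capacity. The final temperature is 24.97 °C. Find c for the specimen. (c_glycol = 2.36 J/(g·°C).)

c ≈ 0.2 J/(g·°C)

Heat lost by the specimen = heat gained by the glycol:
222.7·c·(173.3 − 24.97) = 385.4·2.36·(24.97 − 17.7)
33033 c = 6612.4  ⇒  c ≈ 0.2002 J/(g·°C)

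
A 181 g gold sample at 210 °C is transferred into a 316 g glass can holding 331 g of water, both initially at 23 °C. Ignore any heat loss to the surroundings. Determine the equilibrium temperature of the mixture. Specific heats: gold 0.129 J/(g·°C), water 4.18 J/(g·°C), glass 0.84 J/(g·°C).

T_f ≈ 25.6 °C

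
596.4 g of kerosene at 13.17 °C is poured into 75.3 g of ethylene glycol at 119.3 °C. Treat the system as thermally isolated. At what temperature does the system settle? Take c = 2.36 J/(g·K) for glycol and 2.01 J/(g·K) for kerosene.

T_f ≈ 26.9 °C

Heat lost by the glycol equals heat gained by the kerosene:
75.3·2.36·(119.3 − T) = 596.4·2.01·(T − 13.17)
177.71(119.3 − T) = 1198.8(T − 13.17)
1376.5 T = 36988  ⇒  T ≈ 26.87 °C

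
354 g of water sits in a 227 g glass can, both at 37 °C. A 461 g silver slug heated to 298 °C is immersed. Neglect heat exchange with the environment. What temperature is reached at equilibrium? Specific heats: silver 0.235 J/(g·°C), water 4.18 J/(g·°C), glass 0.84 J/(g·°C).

T_f ≈ 52.9 °C

Heat gained plus heat lost sum to zero:
461·0.235·(T − 298) + 354·4.18·(T − 37) + 227·0.84·(T − 37) = 0
108.33(T − 298) + 1479.7(T − 37) + 190.68(T − 37) = 0
1778.7 T = 94089
T = 94089/1778.7 ≈ 52.90 °C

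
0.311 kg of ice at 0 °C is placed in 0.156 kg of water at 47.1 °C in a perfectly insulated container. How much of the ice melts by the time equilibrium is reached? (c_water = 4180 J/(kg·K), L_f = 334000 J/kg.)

m_melted ≈ 0.092 kg

Heat available from the water dropping to 0 °C: 0.156·4180·47.1 = 30713 J.
Fully melting the ice requires m_ice L_f = 0.311·334000 = 103874 J.
30713 J < 103874 J, so only part of the ice melts and the system sits at 0 °C.
m_melt = 30713 / L_f = 0.09195 kg.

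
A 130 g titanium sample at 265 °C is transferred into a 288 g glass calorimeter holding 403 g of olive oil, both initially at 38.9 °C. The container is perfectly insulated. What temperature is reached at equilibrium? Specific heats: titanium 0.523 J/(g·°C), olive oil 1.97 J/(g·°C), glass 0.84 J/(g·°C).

Net heat exchanged in the isolated system is zero:
130×0.523×(T − 265) + 403×1.97×(T − 38.9) + 288×0.84×(T − 38.9) = 0
67.99(T − 265) + 793.91(T − 38.9) + 241.92(T − 38.9) = 0
1103.8 T = 58311
T ≈ 52.83 °C

T_f ≈ 52.8 °C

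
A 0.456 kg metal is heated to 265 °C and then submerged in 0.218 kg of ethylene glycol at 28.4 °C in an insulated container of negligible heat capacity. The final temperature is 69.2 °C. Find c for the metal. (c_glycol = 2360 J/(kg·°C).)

c ≈ 235 J/(kg·°C)

Heat lost by the metal = heat gained by the glycol:
0.456·c·(265 − 69.2) = 0.218·2360·(69.2 − 28.4)
89.28 c = 20991  ⇒  c ≈ 235.1 J/(kg·°C)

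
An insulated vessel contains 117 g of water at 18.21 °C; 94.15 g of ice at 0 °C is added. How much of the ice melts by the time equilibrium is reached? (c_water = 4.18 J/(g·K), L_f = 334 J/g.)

Cooling the water to 0 °C releases 117×4.18×18.21 = 8905.8 J.
Fully melting the ice requires m_ice L_f = 94.15×334 = 31446 J.
That's not enough to melt it all — equilibrium is at 0 °C with ice remaining.
m_melt = 8905.8 / L_f = 26.66 g.

m_melted ≈ 26.7 g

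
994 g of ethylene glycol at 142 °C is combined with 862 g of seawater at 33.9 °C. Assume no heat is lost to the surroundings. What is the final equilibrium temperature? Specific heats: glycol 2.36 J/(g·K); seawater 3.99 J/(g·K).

T_f ≈ 77.7 °C

With ΣQ=0 the equilibrium temperature is the m·c-weighted mean:
T_f = (2345.8×142 + 3439.4×33.9) / (2345.8 + 3439.4)
    = 449704 / 5785.2 ≈ 77.73 °C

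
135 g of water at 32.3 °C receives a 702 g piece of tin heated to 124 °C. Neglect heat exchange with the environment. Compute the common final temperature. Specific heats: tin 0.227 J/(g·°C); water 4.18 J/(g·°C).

T_f is the heat-capacity-weighted average of the initial temperatures:
T_f = (159.35×124 + 564.3×32.3) / (159.35 + 564.3)
    = 37987 / 723.65 ≈ 52.49 °C

T_f ≈ 52.5 °C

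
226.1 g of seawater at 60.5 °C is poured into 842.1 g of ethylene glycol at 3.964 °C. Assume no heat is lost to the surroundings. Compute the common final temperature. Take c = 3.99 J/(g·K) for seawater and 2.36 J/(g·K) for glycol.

T_f ≈ 21.6 °C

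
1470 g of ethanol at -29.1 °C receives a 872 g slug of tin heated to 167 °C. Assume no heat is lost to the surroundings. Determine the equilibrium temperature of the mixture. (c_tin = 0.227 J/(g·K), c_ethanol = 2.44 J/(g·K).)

T_f ≈ -18.8 °C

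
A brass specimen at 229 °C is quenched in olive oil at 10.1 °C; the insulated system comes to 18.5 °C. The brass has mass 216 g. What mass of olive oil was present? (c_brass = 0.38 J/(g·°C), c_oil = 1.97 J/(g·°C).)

m ≈ 1040 g

Setting the total heat transfer to zero:
216×0.38×(18.5 − 229) + m×1.97×(18.5 − 10.1) = 0
16.55 m = 17278
m = 17278/16.55 ≈ 1044 g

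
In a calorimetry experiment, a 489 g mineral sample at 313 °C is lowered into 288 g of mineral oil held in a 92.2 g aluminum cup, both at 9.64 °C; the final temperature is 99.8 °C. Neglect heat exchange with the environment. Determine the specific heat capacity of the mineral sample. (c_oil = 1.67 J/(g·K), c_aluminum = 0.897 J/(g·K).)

Energy conservation, ΣQ = 0:
489×c×(99.8 − 313) + 288×1.67×(99.8 − 9.64) + 92.2×0.897×(99.8 − 9.64) = 0
-104255 c = -50820
c = -50820/-104255 ≈ 0.4875 J/(g·K)

c ≈ 0.487 J/(g·K)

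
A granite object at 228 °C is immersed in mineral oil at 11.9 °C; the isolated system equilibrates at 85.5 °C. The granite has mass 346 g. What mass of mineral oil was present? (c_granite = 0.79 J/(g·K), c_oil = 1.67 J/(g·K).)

m ≈ 317 g

Setting the total heat transfer to zero:
346×0.79×(85.5 − 228) + m×1.67×(85.5 − 11.9) = 0
122.91 m = 38951
m = 38951/122.91 ≈ 316.9 g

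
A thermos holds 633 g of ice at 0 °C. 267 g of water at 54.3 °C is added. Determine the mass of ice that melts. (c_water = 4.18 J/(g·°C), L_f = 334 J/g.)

m_melted ≈ 181 g

Heat available from the water dropping to 0 °C: 267×4.18×54.3 = 60602 J.
To melt every bit of ice: 633×334 = 211422 J.
60602 J < 211422 J, so only part of the ice melts and the system sits at 0 °C.
Mass melted = 60602/334 ≈ 181.4 g.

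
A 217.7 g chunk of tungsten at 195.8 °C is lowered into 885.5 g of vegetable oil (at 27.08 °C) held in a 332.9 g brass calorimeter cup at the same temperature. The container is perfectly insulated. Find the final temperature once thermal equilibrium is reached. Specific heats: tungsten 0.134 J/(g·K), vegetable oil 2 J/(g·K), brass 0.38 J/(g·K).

T_f ≈ 29.6 °C

Setting the total heat transfer to zero:
217.7×0.134×(T − 195.8) + 885.5×2×(T − 27.08) + 332.9×0.38×(T − 27.08) = 0
29.17(T − 195.8) + 1771(T − 27.08) + 126.5(T − 27.08) = 0
(29.17 + 1771 + 126.5) T = 29.17×195.8 + 1771×27.08 + 126.5×27.08
T = 57096 / 1926.7 = 29.6 °C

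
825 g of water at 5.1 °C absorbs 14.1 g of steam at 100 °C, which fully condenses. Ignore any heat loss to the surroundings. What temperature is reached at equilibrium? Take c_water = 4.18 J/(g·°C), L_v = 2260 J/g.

T_f ≈ 15.8 °C

Conservation of energy gives ΣQ = 0:
condense steam: −14.1·2260 = −31866
  condensate cools 100→T: 14.1·4.18·(T − 100) = 58.94(T − 100)
  water warms: 825·4.18·(T − 5.1) = 3448.5(T − 5.1)
3507.4 T = 31866 + 5893.8 + 17587 = 55347
T ≈ 15.78 °C, under the boiling point, so the assumption holds.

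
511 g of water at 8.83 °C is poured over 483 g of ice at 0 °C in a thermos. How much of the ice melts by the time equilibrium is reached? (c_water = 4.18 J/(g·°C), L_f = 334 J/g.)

Cooling the water to 0 °C releases 511·4.18·8.83 = 18861 J.
Melting all 483 g of ice would need 483·334 = 161322 J.
That's not enough to melt it all — equilibrium is at 0 °C with ice remaining.
Mass melted = 18861/334 ≈ 56.47 g.

m_melted ≈ 56.5 g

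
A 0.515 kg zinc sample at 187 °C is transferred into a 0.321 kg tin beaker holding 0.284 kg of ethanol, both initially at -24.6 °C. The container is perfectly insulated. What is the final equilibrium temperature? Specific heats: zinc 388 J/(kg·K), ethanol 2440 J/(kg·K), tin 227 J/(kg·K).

T_f ≈ 19.2 °C

Setting the total heat transfer to zero:
0.515×388×(T − 187) + 0.284×2440×(T − (-24.6)) + 0.321×227×(T − (-24.6)) = 0
199.82(T − 187) + 692.96(T − (-24.6)) + 72.87(T − (-24.6)) = 0
965.65 T = 18527
T = 18527 / 965.65 = 19.2 °C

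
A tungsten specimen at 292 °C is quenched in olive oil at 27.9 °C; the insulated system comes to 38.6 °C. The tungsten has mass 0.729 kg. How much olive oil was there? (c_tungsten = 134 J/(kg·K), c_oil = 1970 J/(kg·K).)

Let T be the final temperature. ΣQ_i = 0:
0.729·134·(38.6 − 292) + m·1970·(38.6 − 27.9) = 0
21079 m = 24754
m = 24754/21079 ≈ 1.174 kg

m ≈ 1.17 kg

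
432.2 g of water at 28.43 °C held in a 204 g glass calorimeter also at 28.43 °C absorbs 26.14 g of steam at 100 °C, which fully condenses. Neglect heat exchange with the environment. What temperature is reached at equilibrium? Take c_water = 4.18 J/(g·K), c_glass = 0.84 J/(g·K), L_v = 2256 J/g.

T_f ≈ 60.4 °C

Let T be the final temperature. ΣQ_i = 0:
latent heat released on condensation: 26.14×2256 = 58972
  condensed water 100 °C→T: 109.27(T − 100)
  water warms: 432.2×4.18×(T − 28.43) = 1806.6(T − 28.43)
  cup: 171.36(T − 28.43)
2087.2 T = 58972 + 10927 + 56233 = 126132
T ≈ 60.43 °C, under the boiling point, so the assumption holds.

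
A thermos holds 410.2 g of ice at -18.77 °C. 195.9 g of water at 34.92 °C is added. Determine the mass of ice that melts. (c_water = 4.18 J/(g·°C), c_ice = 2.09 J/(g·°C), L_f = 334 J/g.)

m_melted ≈ 37.4 g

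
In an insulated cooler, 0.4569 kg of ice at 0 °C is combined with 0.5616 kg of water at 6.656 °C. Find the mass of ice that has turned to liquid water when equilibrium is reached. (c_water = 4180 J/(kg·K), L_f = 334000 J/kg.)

m_melted ≈ 0.0468 kg

Water can give up m c ΔT = 0.5616×4180×6.656 = 15625 J before reaching 0 °C.
Fully melting the ice requires m_ice L_f = 0.4569×334000 = 152605 J.
That's not enough to melt it all — equilibrium is at 0 °C with ice remaining.
m_melted×334000 = 15625  ⇒  m_melted ≈ 0.04678 kg.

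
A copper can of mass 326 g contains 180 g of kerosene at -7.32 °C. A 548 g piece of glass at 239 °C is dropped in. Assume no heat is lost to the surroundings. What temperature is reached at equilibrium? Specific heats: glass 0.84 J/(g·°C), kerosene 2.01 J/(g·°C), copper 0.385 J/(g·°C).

Taking heat into each body as positive, Σ m c ΔT = 0:
548*0.84*(T − 239) + 180*2.01*(T − (-7.32)) + 326*0.385*(T − (-7.32)) = 0
947.63 T = 106449
T = 106449/947.63 ≈ 112.33 °C

T_f ≈ 112.3 °C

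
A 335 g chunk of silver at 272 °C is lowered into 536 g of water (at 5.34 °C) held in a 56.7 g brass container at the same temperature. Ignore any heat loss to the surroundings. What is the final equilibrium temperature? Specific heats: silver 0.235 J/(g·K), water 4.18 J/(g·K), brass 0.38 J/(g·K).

T_f ≈ 14.3 °C

Net heat exchanged in the isolated system is zero:
335×0.235×(T − 272) + 536×4.18×(T − 5.34) + 56.7×0.38×(T − 5.34) = 0
(78.72 + 2240.5 + 21.55) T = 78.72×272 + 2240.5×5.34 + 21.55×5.34
T ≈ 14.31 °C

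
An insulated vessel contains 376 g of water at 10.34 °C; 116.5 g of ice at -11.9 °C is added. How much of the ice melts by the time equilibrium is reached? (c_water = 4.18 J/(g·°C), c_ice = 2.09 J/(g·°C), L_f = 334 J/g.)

m_melted ≈ 40 g

Heat available from the water dropping to 0 °C: 376·4.18·10.34 = 16251 J.
Warming the ice to 0 °C takes 116.5·2.09·11.9 = 2897.5 J, leaving 13354 J for melting.
Melting all 116.5 g of ice would need 116.5·334 = 38911 J.
That's not enough to melt it all — equilibrium is at 0 °C with ice remaining.
m_melted·334 = 13354  ⇒  m_melted ≈ 39.98 g.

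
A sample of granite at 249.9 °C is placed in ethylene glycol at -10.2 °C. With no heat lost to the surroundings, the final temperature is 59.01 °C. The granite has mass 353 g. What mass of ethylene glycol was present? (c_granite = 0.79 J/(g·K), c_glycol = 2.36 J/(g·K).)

Heat gained plus heat lost sum to zero:
353×0.79×(59.01 − 249.9) + m×2.36×(59.01 − (-10.2)) = 0
163.34 m = 53233
m = 53233/163.34 ≈ 325.9 g

m ≈ 326 g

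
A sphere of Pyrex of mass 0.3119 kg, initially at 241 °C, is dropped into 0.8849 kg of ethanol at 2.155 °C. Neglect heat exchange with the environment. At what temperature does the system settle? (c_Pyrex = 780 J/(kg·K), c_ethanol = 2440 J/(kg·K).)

Let T be the final temperature. ΣQ_i = 0:
0.3119×780×(T − 241) + 0.8849×2440×(T − 2.155) = 0
243.28(T − 241) + 2159.2(T − 2.155) = 0
2402.4 T = 63284
T ≈ 26.34 °C

T_f ≈ 26.3 °C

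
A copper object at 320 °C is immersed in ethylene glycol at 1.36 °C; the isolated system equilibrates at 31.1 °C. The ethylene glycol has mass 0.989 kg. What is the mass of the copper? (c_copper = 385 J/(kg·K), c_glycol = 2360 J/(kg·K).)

m ≈ 0.624 kg

Let T be the final temperature. ΣQ_i = 0:
m·385·(31.1 − 320) + 0.989·2360·(31.1 − 1.36) = 0
-111226 m = -69414
m = -69414/-111226 ≈ 0.6241 kg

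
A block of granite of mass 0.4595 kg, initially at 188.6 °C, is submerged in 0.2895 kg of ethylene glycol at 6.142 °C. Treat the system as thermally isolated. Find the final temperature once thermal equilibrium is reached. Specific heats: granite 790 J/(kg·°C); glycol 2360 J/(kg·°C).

T_f ≈ 69.4 °C

Net heat exchanged in the isolated system is zero:
0.4595×790×(T − 188.6) + 0.2895×2360×(T − 6.142) = 0
363(T − 188.6) + 683.22(T − 6.142) = 0
(363 + 683.22) T = 363×188.6 + 683.22×6.142
T = 72659/1046.2 ≈ 69.45 °C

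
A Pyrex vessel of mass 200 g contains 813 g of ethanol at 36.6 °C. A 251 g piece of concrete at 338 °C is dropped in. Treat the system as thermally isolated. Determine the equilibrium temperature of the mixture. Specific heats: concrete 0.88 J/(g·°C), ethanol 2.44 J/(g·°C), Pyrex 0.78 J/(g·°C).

T_f ≈ 64.8 °C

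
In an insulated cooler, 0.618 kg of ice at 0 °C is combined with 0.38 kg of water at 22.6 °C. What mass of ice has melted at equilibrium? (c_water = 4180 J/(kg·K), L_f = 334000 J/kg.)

m_melted ≈ 0.107 kg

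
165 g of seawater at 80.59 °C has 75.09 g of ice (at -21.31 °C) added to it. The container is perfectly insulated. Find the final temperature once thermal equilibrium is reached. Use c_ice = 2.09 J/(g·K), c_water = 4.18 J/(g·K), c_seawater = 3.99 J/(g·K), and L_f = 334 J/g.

T_f ≈ 25.3 °C

Taking heat into each body as positive, Σ m c ΔT = 0:
ice -21.31→0 °C: 75.09·2.09·21.31 = 3344.4
  fusion: m_ice L_f = 75.09·334 = 25080
  meltwater 0→T: 75.09·4.18·T = 313.88 T
  seawater: 658.35(T − 80.59)
972.23 T = 53056 − 28424 = 24632
T ≈ 25.34 °C (positive, so assuming full melt was valid).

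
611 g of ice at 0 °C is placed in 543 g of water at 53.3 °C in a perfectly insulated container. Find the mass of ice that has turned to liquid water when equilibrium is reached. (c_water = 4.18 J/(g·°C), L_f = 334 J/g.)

m_melted ≈ 362 g

Cooling the water to 0 °C releases 543·4.18·53.3 = 120977 J.
Fully melting the ice requires m_ice L_f = 611·334 = 204074 J.
That's not enough to melt it all — equilibrium is at 0 °C with ice remaining.
m_melted·334 = 120977  ⇒  m_melted ≈ 362.2 g.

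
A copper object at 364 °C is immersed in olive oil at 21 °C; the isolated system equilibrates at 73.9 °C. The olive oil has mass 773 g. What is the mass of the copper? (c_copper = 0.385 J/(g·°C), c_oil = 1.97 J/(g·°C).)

m ≈ 721 g

Heat lost by the copper = heat gained by the oil:
m·0.385·(364 − 73.9) = 773·1.97·(73.9 − 21)
111.69 m = 80557  ⇒  m ≈ 721.3 g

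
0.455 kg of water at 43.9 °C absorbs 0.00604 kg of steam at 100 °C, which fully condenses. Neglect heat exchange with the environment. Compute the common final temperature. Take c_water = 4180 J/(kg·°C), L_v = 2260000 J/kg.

Heat gained plus heat lost sum to zero:
condense steam: −0.00604×2260000 = −13650; condensed water 100 °C→T: 25.25(T − 100); water warms: 0.455×4180×(T − 43.9) = 1901.9(T − 43.9)
1927.1 T = 13650 + 2524.7 + 83493 = 99669
T ≈ 51.72 °C, under the boiling point, so the assumption holds.

T_f ≈ 51.7 °C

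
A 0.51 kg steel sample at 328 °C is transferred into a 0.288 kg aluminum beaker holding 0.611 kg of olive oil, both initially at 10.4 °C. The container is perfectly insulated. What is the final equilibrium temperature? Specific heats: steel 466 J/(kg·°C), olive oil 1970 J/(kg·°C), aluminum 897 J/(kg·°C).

Heat gained plus heat lost sum to zero:
0.51*466*(T − 328) + 0.611*1970*(T − 10.4) + 0.288*897*(T − 10.4) = 0
(237.66 + 1203.7 + 258.34) T = 237.66*328 + 1203.7*10.4 + 258.34*10.4
T = 93157 / 1699.7 = 54.8 °C

T_f ≈ 54.8 °C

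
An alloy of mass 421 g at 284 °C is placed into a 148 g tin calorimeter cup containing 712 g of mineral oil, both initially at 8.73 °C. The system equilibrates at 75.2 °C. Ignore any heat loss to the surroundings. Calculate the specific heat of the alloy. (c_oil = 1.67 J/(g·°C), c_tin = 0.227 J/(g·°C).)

c ≈ 0.925 J/(g·°C)

Net heat exchanged in the isolated system is zero:
421×c×(75.2 − 284) + 712×1.67×(75.2 − 8.73) + 148×0.227×(75.2 − 8.73) = 0
-87905 c = -81269
c = -81269/-87905 ≈ 0.9245 J/(g·°C)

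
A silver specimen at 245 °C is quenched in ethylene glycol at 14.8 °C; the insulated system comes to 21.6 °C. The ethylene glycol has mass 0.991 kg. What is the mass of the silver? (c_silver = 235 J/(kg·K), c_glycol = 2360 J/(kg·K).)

|Q_silver| = |Q_glycol|:
m·235·(245 − 21.6) = 0.991·2360·(21.6 − 14.8)
52499 m = 15904  ⇒  m ≈ 0.3029 kg

m ≈ 0.303 kg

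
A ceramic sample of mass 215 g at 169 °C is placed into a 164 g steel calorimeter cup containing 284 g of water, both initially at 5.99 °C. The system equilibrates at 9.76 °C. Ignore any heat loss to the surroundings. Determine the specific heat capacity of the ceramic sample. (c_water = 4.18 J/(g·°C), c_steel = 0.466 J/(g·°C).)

Net heat exchanged in the isolated system is zero:
215·c·(9.76 − 169) + 284·4.18·(9.76 − 5.99) + 164·0.466·(9.76 − 5.99) = 0
-34237 c = -4763.6
c = -4763.6/-34237 ≈ 0.1391 J/(g·°C)

c ≈ 0.139 J/(g·°C)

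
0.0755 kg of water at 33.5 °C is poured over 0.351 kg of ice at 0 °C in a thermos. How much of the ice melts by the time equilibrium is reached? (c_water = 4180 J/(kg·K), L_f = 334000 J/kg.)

Cooling the water to 0 °C releases 0.0755×4180×33.5 = 10572 J.
Melting all 0.351 kg of ice would need 0.351×334000 = 117234 J.
Since 10572 < 117234 J, not all the ice melts; equilibrium is at 0 °C.
m_melted×334000 = 10572  ⇒  m_melted ≈ 0.03165 kg.

m_melted ≈ 0.0317 kg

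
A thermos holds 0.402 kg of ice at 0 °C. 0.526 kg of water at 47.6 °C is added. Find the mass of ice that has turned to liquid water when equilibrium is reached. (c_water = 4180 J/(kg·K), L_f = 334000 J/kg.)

m_melted ≈ 0.313 kg

Water can give up m c ΔT = 0.526×4180×47.6 = 104657 J before reaching 0 °C.
Melting all 0.402 kg of ice would need 0.402×334000 = 134268 J.
That's not enough to melt it all — equilibrium is at 0 °C with ice remaining.
m_melt = 104657 / L_f = 0.3133 kg.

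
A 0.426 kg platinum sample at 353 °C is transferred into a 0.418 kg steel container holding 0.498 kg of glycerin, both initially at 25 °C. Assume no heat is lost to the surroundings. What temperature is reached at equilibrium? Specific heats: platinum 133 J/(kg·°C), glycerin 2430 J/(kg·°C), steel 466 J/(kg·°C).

Taking heat into each body as positive, Σ m c ΔT = 0:
0.426*133*(T − 353) + 0.498*2430*(T − 25) + 0.418*466*(T − 25) = 0
(56.66 + 1210.1 + 194.79) T = 56.66*353 + 1210.1*25 + 194.79*25
T = 55123 / 1461.6 = 37.7 °C

T_f ≈ 37.7 °C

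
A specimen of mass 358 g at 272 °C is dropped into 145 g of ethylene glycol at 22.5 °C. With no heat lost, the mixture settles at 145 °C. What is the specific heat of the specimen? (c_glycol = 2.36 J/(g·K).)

Heat gained plus heat lost sum to zero:
358·c·(145 − 272) + 145·2.36·(145 − 22.5) = 0
-45466 c = -41920
c = -41920/-45466 ≈ 0.922 J/(g·K)

c ≈ 0.922 J/(g·K)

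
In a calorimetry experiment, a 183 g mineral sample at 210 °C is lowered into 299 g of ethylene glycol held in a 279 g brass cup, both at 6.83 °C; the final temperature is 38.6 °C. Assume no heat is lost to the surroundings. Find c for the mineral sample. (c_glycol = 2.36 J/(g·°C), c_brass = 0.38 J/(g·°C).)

Setting the total heat transfer to zero:
183×c×(38.6 − 210) + 299×2.36×(38.6 − 6.83) + 279×0.38×(38.6 − 6.83) = 0
-31366 c = -25786
c = -25786/-31366 ≈ 0.8221 J/(g·°C)

c ≈ 0.822 J/(g·°C)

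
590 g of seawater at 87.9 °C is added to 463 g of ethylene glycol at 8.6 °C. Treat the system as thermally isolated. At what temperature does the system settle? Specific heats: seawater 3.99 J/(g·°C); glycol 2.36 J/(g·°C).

T_f ≈ 62.8 °C

With ΣQ=0 the equilibrium temperature is the m·c-weighted mean:
T_f = (2354.1·87.9 + 1092.7·8.6) / (2354.1 + 1092.7)
    = 216322 / 3446.8 ≈ 62.76 °C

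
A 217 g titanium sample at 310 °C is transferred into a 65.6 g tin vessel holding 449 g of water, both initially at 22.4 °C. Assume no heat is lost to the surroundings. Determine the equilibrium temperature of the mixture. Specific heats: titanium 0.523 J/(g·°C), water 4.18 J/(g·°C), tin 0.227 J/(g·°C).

T_f ≈ 38.7 °C

Taking heat into each body as positive, Σ m c ΔT = 0:
217×0.523×(T − 310) + 449×4.18×(T − 22.4) + 65.6×0.227×(T − 22.4) = 0
(113.49 + 1876.8 + 14.89) T = 113.49×310 + 1876.8×22.4 + 14.89×22.4
T = 77557 / 2005.2 = 38.7 °C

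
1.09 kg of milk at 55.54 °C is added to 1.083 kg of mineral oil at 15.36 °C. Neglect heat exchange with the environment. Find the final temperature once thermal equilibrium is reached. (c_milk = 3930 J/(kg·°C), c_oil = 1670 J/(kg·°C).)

T_f ≈ 43.6 °C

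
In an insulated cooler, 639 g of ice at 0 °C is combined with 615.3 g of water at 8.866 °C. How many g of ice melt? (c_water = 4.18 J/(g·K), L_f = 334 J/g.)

Heat available from the water dropping to 0 °C: 615.3·4.18·8.866 = 22803 J.
To melt every bit of ice: 639·334 = 213426 J.
Since 22803 < 213426 J, not all the ice melts; equilibrium is at 0 °C.
m_melt = 22803 / L_f = 68.27 g.

m_melted ≈ 68.3 g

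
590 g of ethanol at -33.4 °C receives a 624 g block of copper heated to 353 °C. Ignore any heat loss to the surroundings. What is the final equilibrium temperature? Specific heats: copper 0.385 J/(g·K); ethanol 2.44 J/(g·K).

T_f ≈ 21.9 °C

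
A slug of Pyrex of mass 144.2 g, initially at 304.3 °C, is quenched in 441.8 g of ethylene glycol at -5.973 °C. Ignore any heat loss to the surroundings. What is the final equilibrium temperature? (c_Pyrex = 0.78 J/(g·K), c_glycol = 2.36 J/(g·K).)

T_f ≈ 24.2 °C

Conservation of energy gives ΣQ = 0:
144.2*0.78*(T − 304.3) + 441.8*2.36*(T − (-5.973)) = 0
(112.48 + 1042.6) T = 112.48*304.3 + 1042.6*(-5.973)
T ≈ 24.24 °C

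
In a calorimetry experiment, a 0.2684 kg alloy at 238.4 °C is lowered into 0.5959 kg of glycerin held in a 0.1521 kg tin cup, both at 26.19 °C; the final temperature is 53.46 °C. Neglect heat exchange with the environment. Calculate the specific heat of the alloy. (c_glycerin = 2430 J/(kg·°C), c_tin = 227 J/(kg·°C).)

Let T be the final temperature. ΣQ_i = 0:
0.2684×c×(53.46 − 238.4) + 0.5959×2430×(53.46 − 26.19) + 0.1521×227×(53.46 − 26.19) = 0
-49.64 c = -40430
c = -40430/-49.64 ≈ 814.5 J/(kg·°C)

c ≈ 814 J/(kg·°C)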